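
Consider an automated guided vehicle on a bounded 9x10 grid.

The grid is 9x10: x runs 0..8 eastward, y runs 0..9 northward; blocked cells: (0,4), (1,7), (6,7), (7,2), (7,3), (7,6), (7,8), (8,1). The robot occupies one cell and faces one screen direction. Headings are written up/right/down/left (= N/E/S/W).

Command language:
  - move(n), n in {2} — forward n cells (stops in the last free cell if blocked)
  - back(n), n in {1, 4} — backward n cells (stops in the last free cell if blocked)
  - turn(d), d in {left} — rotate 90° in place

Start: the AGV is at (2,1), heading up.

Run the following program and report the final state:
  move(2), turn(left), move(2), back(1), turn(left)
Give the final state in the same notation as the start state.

at (1,3), heading down

initial: at (2,1), heading up
step 1 (move(2)): at (2,3), heading up
step 2 (turn(left)): at (2,3), heading left
step 3 (move(2)): at (0,3), heading left
step 4 (back(1)): at (1,3), heading left
step 5 (turn(left)): at (1,3), heading down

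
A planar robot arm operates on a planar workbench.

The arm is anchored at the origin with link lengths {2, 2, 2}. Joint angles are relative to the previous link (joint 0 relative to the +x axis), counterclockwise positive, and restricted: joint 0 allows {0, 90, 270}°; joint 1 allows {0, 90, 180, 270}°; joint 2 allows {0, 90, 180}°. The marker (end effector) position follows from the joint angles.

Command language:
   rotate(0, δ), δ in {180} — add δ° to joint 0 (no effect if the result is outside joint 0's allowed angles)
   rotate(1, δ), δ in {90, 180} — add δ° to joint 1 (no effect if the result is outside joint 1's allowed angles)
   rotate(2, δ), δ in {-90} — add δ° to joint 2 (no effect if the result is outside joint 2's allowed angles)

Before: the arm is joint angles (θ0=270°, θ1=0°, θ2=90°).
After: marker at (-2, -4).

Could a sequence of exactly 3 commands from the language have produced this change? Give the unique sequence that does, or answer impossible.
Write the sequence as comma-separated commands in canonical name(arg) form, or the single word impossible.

t0: joint angles (θ0=270°, θ1=0°, θ2=90°)
[1] after rotate(1, 90): joint angles (θ0=270°, θ1=90°, θ2=90°)
[2] after rotate(1, 90): joint angles (θ0=270°, θ1=180°, θ2=90°)
[3] after rotate(1, 90): joint angles (θ0=270°, θ1=270°, θ2=90°)
all 64 alternatives checked — unique.

rotate(1, 90), rotate(1, 90), rotate(1, 90)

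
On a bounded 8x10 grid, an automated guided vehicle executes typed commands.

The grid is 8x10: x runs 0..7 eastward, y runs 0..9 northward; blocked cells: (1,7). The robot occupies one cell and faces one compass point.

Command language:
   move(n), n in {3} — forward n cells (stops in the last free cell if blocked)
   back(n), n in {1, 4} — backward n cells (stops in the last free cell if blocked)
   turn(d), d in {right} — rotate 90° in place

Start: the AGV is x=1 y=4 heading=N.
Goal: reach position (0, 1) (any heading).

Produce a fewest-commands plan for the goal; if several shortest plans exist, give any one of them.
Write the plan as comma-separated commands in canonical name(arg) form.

turn(right), back(4), turn(right), move(3)

start: x=1 y=4 heading=N
[1] after turn(right): x=1 y=4 heading=E
[2] after back(4): x=0 y=4 heading=E
[3] after turn(right): x=0 y=4 heading=S
[4] after move(3): x=0 y=1 heading=S
shorter routes all fall short; 4 is best.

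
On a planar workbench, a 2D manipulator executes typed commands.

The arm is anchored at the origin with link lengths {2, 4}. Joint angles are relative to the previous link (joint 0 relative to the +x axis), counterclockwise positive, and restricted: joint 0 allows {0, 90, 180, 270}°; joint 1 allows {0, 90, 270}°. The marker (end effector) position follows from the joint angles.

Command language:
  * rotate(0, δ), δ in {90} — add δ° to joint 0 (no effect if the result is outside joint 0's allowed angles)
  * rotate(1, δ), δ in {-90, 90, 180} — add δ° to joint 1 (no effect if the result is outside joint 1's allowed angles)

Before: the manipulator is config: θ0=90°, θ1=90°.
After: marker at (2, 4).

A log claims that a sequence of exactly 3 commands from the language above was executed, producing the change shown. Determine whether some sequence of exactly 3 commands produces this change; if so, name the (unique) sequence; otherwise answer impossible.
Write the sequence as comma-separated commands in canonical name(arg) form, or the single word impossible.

rotate(0, 90), rotate(0, 90), rotate(0, 90)

begin: config: θ0=90°, θ1=90°
t=1 rotate(0, 90) ⇒ config: θ0=180°, θ1=90°
t=2 rotate(0, 90) ⇒ config: θ0=270°, θ1=90°
t=3 rotate(0, 90) ⇒ config: θ0=0°, θ1=90°
uniquely the one of 64 3-step routes that fits.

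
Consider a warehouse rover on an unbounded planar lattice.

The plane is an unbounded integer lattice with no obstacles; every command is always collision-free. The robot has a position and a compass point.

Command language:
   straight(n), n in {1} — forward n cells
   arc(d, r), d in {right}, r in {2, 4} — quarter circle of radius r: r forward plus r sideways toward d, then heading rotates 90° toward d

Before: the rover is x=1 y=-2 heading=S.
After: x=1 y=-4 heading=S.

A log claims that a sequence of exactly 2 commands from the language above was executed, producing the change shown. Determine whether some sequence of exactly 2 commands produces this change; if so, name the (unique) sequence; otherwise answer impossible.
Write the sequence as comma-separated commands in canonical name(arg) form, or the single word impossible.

straight(1), straight(1)

key: still facing S at the end — nothing in the sequence rotates
begin: x=1 y=-2 heading=S
t=1 straight(1) ⇒ x=1 y=-3 heading=S
t=2 straight(1) ⇒ x=1 y=-4 heading=S
no rival 2-sequence matches.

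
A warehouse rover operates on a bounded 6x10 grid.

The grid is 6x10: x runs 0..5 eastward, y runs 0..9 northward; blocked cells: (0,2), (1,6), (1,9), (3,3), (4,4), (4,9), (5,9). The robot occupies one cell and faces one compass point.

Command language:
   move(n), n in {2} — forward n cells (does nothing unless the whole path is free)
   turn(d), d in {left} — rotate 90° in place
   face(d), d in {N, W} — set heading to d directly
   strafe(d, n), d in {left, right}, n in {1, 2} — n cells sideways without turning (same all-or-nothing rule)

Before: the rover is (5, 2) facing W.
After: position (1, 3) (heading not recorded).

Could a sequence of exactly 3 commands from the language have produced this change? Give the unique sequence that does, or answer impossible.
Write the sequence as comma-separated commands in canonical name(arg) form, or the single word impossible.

move(2), move(2), strafe(right, 1)

key: order matters: swapping move(2) and strafe(right, 1) lands elsewhere
t0: (5, 2) facing W
1. move(2) → (3, 2) facing W
2. move(2) → (1, 2) facing W
3. strafe(right, 1) → (1, 3) facing W
no rival 3-sequence matches.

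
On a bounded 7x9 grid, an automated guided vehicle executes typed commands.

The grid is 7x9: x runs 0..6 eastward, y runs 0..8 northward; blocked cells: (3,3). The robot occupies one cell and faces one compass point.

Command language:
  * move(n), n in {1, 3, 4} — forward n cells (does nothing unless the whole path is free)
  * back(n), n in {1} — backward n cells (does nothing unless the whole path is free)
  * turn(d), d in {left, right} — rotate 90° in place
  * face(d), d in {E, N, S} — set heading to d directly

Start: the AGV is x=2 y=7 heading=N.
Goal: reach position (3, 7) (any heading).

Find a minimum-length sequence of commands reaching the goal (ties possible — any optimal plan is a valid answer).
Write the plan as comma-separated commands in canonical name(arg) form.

face(E), move(1)

from: x=2 y=7 heading=N
1. face(E) → x=2 y=7 heading=E
2. move(1) → x=3 y=7 heading=E
nothing shorter than 2 reaches the goal.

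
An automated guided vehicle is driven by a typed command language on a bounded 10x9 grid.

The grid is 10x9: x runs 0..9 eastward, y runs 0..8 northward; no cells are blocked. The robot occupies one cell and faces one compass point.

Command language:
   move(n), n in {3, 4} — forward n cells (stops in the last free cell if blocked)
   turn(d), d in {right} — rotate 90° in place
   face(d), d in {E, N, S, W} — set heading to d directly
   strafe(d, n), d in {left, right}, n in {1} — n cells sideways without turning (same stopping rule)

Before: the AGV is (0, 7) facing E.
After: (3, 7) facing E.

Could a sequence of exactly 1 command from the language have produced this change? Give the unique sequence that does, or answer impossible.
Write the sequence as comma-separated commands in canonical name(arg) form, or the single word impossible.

key: heading stays E — the single command does not turn
initial: (0, 7) facing E
[1] after move(3): (3, 7) facing E
all 9 alternatives checked — unique.

move(3)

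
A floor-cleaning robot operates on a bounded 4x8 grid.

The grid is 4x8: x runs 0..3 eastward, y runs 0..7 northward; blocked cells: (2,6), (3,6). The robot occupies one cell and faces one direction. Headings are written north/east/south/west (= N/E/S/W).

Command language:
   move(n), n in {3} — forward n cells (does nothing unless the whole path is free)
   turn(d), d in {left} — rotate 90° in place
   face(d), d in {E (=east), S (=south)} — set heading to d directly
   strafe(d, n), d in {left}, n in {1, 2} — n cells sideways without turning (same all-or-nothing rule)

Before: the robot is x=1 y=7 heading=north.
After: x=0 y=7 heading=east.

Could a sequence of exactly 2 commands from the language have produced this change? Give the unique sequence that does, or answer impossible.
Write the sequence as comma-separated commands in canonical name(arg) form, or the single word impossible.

key: cell and facing (now E) both changed — the 2 commands mix motion and turning
initial: x=1 y=7 heading=north
[1] after strafe(left, 1): x=0 y=7 heading=north
[2] after face(E): x=0 y=7 heading=east
no rival 2-sequence matches.

strafe(left, 1), face(E)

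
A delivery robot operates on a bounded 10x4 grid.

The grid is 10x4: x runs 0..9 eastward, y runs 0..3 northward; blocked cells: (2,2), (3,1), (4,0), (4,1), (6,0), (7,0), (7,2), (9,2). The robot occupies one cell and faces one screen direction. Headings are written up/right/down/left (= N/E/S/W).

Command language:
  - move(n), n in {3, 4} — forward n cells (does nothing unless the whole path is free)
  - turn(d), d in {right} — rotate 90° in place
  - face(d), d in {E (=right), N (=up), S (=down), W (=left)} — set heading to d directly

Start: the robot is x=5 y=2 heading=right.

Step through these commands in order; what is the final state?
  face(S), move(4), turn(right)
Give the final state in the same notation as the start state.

t0: x=5 y=2 heading=right
t=1 face(S) ⇒ x=5 y=2 heading=down
t=2 move(4) ⇒ x=5 y=2 heading=down
t=3 turn(right) ⇒ x=5 y=2 heading=left

x=5 y=2 heading=left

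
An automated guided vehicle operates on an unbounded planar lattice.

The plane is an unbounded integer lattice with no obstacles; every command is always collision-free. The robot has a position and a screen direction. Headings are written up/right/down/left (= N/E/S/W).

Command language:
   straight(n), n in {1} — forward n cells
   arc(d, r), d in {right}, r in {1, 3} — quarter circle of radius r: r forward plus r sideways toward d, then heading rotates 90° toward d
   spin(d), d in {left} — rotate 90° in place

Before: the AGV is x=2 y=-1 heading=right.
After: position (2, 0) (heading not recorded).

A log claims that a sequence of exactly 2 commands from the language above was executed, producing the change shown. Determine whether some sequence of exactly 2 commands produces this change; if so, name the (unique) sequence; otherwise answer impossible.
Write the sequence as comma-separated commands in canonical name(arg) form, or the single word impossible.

spin(left), straight(1)

key: order matters: swapping spin(left) and straight(1) lands elsewhere
start: x=2 y=-1 heading=right
[1] after spin(left): x=2 y=-1 heading=up
[2] after straight(1): x=2 y=0 heading=up
no rival 2-sequence matches.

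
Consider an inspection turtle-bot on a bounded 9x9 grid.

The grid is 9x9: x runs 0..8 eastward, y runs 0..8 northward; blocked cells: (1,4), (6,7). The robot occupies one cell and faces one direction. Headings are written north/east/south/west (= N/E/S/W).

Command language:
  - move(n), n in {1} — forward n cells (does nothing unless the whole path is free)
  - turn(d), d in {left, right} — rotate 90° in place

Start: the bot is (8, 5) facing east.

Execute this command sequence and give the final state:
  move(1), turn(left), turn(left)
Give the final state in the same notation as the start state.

t0: (8, 5) facing east
1. move(1) → (8, 5) facing east
2. turn(left) → (8, 5) facing north
3. turn(left) → (8, 5) facing west

(8, 5) facing west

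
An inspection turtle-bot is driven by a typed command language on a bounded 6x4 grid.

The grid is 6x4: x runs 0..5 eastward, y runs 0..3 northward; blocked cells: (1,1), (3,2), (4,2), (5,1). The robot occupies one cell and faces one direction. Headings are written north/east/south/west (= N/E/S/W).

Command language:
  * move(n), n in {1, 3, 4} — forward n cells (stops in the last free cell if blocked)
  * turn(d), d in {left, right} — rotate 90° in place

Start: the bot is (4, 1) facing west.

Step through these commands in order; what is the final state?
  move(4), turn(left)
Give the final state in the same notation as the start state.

initial: (4, 1) facing west
step 1 (move(4)): (2, 1) facing west
step 2 (turn(left)): (2, 1) facing south

(2, 1) facing south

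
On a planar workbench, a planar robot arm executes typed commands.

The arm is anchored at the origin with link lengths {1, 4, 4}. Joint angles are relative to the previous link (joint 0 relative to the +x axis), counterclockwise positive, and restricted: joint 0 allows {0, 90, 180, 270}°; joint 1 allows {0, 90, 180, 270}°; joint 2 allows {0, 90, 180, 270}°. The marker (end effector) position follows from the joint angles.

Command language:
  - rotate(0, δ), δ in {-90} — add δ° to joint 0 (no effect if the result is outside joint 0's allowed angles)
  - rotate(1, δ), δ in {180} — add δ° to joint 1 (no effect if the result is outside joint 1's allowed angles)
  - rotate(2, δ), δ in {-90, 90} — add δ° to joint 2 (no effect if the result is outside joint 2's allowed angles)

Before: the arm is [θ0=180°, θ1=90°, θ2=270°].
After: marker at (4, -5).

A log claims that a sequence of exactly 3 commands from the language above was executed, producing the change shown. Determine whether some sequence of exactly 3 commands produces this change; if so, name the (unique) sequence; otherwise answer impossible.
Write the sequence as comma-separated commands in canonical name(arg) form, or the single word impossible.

rotate(0, -90), rotate(0, -90), rotate(0, -90)

t0: [θ0=180°, θ1=90°, θ2=270°]
step 1 (rotate(0, -90)): [θ0=90°, θ1=90°, θ2=270°]
step 2 (rotate(0, -90)): [θ0=0°, θ1=90°, θ2=270°]
step 3 (rotate(0, -90)): [θ0=270°, θ1=90°, θ2=270°]
all 64 alternatives checked — unique.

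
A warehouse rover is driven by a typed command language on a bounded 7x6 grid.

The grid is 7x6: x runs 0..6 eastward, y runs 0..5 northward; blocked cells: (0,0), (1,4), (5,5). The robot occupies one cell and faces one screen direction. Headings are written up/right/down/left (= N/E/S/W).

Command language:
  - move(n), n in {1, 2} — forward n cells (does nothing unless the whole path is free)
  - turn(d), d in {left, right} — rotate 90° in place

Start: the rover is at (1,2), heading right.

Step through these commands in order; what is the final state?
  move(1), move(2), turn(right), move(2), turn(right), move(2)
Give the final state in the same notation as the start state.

at (2,0), heading left

initial: at (1,2), heading right
step 1 (move(1)): at (2,2), heading right
step 2 (move(2)): at (4,2), heading right
step 3 (turn(right)): at (4,2), heading down
step 4 (move(2)): at (4,0), heading down
step 5 (turn(right)): at (4,0), heading left
step 6 (move(2)): at (2,0), heading left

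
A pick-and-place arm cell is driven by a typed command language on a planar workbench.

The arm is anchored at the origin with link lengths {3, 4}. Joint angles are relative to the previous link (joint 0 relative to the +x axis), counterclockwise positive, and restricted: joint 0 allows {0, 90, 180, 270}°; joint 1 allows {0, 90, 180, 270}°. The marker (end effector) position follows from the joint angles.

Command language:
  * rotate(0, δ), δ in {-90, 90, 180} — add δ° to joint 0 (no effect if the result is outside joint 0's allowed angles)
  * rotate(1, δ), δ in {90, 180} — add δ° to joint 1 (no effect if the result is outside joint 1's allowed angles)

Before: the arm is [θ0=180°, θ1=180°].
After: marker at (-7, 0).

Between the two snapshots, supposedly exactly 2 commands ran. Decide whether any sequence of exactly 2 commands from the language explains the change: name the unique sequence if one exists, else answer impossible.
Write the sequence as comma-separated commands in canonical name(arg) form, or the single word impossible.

rotate(1, 90), rotate(1, 90)

start: [θ0=180°, θ1=180°]
step 1 (rotate(1, 90)): [θ0=180°, θ1=270°]
step 2 (rotate(1, 90)): [θ0=180°, θ1=0°]
all 25 alternatives checked — unique.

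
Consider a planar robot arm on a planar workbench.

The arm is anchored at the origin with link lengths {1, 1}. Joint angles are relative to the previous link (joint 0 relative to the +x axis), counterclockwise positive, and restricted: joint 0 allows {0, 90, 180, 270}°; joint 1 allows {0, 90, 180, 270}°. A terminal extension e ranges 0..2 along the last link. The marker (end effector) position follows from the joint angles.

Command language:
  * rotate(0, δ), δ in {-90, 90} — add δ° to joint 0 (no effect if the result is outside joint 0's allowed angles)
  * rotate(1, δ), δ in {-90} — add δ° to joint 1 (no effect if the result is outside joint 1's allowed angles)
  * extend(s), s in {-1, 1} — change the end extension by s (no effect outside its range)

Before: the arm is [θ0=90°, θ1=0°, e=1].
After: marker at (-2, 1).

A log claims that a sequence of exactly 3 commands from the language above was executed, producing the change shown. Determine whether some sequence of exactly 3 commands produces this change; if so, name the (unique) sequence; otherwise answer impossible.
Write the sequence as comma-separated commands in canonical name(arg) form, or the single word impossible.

rotate(1, -90), rotate(1, -90), rotate(1, -90)

from: [θ0=90°, θ1=0°, e=1]
t=1 rotate(1, -90) ⇒ [θ0=90°, θ1=270°, e=1]
t=2 rotate(1, -90) ⇒ [θ0=90°, θ1=180°, e=1]
t=3 rotate(1, -90) ⇒ [θ0=90°, θ1=90°, e=1]
no other 3-command option fits: unique.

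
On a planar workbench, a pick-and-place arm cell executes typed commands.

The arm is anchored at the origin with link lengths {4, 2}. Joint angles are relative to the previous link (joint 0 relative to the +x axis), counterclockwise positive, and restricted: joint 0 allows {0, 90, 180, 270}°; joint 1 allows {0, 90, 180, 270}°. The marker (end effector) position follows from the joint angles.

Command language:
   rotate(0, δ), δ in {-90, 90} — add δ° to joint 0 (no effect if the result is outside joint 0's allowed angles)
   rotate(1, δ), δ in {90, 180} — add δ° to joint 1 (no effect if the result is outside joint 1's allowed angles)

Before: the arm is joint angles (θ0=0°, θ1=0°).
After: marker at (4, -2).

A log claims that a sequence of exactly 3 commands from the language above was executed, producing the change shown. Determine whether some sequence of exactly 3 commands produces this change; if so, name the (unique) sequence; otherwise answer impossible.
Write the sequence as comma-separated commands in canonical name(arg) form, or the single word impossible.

start: joint angles (θ0=0°, θ1=0°)
[1] after rotate(1, 90): joint angles (θ0=0°, θ1=90°)
[2] after rotate(1, 90): joint angles (θ0=0°, θ1=180°)
[3] after rotate(1, 90): joint angles (θ0=0°, θ1=270°)
uniquely the one of 64 3-step routes that fits.

rotate(1, 90), rotate(1, 90), rotate(1, 90)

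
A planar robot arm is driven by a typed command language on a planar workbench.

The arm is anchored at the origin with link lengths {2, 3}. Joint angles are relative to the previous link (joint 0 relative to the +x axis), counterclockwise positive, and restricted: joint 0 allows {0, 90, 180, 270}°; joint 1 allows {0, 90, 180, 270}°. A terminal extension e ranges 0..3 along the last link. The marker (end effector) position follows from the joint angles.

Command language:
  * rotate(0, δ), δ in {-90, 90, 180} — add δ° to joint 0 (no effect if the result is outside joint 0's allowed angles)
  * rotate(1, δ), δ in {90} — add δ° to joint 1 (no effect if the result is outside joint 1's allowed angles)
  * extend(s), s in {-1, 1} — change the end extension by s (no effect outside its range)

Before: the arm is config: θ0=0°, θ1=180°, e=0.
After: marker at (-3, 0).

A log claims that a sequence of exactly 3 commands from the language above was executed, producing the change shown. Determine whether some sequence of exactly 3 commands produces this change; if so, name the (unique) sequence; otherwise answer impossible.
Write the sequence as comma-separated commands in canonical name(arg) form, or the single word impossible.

key: running extend(1) before extend(-1) would end elsewhere — order is forced
t0: config: θ0=0°, θ1=180°, e=0
t=1 extend(-1) ⇒ config: θ0=0°, θ1=180°, e=0
t=2 extend(1) ⇒ config: θ0=0°, θ1=180°, e=1
t=3 extend(1) ⇒ config: θ0=0°, θ1=180°, e=2
no other 3-command option fits: unique.

extend(-1), extend(1), extend(1)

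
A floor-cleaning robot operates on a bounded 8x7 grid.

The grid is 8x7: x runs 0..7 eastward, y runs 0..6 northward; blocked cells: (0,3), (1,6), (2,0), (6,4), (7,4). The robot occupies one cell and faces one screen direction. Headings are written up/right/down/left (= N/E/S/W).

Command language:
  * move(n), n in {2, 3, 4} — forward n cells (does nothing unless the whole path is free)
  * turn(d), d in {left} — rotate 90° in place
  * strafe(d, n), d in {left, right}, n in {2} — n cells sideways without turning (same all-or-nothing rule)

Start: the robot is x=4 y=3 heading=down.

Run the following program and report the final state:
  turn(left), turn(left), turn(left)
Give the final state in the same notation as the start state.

from: x=4 y=3 heading=down
[1] after turn(left): x=4 y=3 heading=right
[2] after turn(left): x=4 y=3 heading=up
[3] after turn(left): x=4 y=3 heading=left

x=4 y=3 heading=left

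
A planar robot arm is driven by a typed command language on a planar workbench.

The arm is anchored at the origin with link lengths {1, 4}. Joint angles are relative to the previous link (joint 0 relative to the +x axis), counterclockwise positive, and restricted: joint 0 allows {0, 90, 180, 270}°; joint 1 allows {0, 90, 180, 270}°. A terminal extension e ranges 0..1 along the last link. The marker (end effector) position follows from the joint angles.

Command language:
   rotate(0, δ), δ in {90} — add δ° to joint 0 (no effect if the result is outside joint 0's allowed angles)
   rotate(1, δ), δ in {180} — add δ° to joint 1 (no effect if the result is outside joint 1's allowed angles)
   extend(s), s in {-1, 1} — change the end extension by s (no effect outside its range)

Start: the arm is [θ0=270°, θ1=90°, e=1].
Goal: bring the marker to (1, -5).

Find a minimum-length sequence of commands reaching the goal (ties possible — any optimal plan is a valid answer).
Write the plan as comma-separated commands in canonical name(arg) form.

rotate(1, 180), rotate(0, 90)

initial: [θ0=270°, θ1=90°, e=1]
1. rotate(1, 180) → [θ0=270°, θ1=270°, e=1]
2. rotate(0, 90) → [θ0=0°, θ1=270°, e=1]
no 1-step plan works, so 2 is optimal.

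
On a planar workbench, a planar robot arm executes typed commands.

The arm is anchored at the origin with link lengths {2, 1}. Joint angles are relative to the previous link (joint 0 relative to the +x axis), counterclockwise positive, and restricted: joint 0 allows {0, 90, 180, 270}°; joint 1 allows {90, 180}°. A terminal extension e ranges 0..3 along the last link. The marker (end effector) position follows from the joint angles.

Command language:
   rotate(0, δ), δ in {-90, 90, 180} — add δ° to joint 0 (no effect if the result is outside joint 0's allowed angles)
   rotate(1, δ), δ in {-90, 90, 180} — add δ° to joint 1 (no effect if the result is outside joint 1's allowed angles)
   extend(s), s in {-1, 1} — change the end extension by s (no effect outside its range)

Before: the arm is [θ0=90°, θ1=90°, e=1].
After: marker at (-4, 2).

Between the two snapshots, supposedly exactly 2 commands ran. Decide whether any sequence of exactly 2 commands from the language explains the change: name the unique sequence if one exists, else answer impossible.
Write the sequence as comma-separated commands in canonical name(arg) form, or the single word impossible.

extend(1), extend(1)

from: [θ0=90°, θ1=90°, e=1]
[1] after extend(1): [θ0=90°, θ1=90°, e=2]
[2] after extend(1): [θ0=90°, θ1=90°, e=3]
uniquely the one of 64 2-step routes that fits.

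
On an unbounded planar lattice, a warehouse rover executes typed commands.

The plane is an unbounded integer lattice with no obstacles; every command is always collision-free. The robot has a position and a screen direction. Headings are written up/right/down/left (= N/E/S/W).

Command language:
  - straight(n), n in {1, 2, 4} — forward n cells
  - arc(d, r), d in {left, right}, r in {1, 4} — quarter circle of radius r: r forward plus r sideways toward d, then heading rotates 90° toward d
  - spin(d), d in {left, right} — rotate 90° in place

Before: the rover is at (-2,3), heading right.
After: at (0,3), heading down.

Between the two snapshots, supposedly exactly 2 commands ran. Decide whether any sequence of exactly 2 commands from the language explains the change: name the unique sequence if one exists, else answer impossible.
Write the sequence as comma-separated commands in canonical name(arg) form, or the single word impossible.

straight(2), spin(right)

key: cell and facing (now S) both changed — the 2 commands mix motion and turning
begin: at (-2,3), heading right
step 1 (straight(2)): at (0,3), heading right
step 2 (spin(right)): at (0,3), heading down
all 81 alternatives checked — unique.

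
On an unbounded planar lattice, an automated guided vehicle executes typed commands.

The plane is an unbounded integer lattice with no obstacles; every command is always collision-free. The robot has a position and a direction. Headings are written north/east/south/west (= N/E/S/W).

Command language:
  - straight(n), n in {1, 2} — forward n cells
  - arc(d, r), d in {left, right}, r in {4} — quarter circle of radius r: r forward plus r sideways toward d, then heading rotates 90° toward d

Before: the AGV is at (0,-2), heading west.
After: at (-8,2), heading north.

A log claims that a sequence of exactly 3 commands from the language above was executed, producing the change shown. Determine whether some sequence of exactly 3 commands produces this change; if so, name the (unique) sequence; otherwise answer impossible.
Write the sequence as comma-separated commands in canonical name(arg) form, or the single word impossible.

straight(2), straight(2), arc(right, 4)

key: running arc(right, 4) before straight(2) would end elsewhere — order is forced
t0: at (0,-2), heading west
[1] after straight(2): at (-2,-2), heading west
[2] after straight(2): at (-4,-2), heading west
[3] after arc(right, 4): at (-8,2), heading north
uniquely the one of 64 3-step routes that fits.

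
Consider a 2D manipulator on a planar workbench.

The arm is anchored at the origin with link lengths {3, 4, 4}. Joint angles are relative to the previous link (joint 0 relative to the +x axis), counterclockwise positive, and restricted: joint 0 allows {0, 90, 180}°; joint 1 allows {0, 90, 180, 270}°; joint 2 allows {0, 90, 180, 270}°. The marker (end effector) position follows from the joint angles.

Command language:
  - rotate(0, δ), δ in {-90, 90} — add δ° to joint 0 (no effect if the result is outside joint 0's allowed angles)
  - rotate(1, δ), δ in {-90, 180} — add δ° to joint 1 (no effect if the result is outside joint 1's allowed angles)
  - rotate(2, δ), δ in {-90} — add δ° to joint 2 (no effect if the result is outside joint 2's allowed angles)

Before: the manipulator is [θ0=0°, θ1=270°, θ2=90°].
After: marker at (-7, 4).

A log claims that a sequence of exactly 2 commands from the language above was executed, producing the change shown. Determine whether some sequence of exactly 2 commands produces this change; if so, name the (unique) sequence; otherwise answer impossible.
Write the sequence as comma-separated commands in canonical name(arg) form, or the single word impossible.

rotate(0, 90), rotate(0, 90)

begin: [θ0=0°, θ1=270°, θ2=90°]
[1] after rotate(0, 90): [θ0=90°, θ1=270°, θ2=90°]
[2] after rotate(0, 90): [θ0=180°, θ1=270°, θ2=90°]
uniquely the one of 25 2-step routes that fits.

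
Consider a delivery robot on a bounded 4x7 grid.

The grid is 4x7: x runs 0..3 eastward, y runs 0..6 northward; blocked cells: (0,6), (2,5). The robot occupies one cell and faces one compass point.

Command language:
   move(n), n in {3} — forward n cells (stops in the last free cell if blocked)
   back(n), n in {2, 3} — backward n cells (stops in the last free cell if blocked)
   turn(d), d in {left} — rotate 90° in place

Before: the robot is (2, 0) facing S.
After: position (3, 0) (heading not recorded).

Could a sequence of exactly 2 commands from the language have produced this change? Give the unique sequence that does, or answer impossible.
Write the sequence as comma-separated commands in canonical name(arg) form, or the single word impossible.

key: order matters: swapping turn(left) and move(3) lands elsewhere
from: (2, 0) facing S
[1] after turn(left): (2, 0) facing E
[2] after move(3): (3, 0) facing E
no rival 2-sequence matches.

turn(left), move(3)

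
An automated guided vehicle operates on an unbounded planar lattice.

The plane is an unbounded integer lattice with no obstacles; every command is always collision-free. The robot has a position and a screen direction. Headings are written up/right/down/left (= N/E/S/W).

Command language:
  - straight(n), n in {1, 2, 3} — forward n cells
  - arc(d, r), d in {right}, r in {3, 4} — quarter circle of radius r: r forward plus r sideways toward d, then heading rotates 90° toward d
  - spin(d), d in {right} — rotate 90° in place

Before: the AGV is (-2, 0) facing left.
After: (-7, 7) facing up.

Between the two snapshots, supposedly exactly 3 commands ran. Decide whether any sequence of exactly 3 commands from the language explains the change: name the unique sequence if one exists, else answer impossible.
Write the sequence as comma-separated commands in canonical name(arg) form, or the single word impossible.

key: position moved to (-7,7) AND the heading swung to N — translation plus rotation needed
t0: (-2, 0) facing left
t=1 straight(1) ⇒ (-3, 0) facing left
t=2 arc(right, 4) ⇒ (-7, 4) facing up
t=3 straight(3) ⇒ (-7, 7) facing up
uniquely the one of 216 3-step routes that fits.

straight(1), arc(right, 4), straight(3)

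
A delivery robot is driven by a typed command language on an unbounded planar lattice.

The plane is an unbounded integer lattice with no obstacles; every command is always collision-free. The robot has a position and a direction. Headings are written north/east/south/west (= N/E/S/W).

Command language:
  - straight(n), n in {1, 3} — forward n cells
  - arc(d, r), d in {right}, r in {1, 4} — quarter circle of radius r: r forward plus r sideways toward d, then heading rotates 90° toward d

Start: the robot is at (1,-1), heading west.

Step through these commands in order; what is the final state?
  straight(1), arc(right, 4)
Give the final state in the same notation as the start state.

at (-4,3), heading north

begin: at (1,-1), heading west
step 1 (straight(1)): at (0,-1), heading west
step 2 (arc(right, 4)): at (-4,3), heading north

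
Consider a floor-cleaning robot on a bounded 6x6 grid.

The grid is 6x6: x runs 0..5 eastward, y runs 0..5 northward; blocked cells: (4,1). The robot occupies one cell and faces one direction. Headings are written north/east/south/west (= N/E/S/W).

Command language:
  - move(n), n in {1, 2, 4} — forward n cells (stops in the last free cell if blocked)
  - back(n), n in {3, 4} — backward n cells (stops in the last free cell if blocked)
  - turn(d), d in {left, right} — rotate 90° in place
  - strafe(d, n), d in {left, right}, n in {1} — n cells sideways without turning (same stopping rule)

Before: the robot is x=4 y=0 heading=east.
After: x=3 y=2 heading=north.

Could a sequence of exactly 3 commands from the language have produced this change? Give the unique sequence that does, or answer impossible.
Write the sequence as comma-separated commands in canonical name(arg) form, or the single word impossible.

key: running move(2) before turn(left) would end elsewhere — order is forced
begin: x=4 y=0 heading=east
1. turn(left) → x=4 y=0 heading=north
2. strafe(left, 1) → x=3 y=0 heading=north
3. move(2) → x=3 y=2 heading=north
all 729 alternatives checked — unique.

turn(left), strafe(left, 1), move(2)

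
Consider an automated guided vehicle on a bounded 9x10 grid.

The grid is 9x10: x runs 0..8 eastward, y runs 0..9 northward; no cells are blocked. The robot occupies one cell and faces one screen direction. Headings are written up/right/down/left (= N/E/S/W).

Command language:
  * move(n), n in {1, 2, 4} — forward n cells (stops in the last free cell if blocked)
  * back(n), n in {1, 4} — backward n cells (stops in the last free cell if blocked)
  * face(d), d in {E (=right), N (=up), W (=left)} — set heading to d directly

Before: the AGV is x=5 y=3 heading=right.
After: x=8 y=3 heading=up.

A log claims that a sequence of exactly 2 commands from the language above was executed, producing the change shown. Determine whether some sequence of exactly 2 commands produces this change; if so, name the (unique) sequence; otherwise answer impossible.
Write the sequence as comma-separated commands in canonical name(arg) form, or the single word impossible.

move(4), face(N)

key: order matters: swapping move(4) and face(N) lands elsewhere
start: x=5 y=3 heading=right
[1] after move(4): x=8 y=3 heading=right
[2] after face(N): x=8 y=3 heading=up
uniquely the one of 64 2-step routes that fits.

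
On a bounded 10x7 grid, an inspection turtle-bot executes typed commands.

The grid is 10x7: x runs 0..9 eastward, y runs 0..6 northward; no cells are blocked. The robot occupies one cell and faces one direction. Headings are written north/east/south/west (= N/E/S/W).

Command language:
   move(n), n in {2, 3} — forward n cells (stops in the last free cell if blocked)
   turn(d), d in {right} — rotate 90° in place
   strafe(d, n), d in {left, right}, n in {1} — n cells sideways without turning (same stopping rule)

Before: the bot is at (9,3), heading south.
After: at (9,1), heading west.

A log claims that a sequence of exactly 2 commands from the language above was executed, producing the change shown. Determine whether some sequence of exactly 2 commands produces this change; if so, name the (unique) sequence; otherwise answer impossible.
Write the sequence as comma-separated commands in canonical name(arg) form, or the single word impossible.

key: cell and facing (now W) both changed — the 2 commands mix motion and turning
from: at (9,3), heading south
[1] after move(2): at (9,1), heading south
[2] after turn(right): at (9,1), heading west
uniquely the one of 25 2-step routes that fits.

move(2), turn(right)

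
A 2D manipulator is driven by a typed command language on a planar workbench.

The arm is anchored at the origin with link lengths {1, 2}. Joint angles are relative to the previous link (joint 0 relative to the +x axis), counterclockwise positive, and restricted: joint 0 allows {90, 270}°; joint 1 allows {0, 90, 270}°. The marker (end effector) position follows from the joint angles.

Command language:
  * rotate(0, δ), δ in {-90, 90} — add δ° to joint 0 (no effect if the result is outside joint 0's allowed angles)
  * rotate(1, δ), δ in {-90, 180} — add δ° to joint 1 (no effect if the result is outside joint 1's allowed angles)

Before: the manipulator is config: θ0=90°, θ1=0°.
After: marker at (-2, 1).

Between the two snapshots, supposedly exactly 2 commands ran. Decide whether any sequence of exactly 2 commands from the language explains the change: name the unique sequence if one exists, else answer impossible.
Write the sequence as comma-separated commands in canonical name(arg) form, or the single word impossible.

key: running rotate(1, 180) before rotate(1, -90) would end elsewhere — order is forced
from: config: θ0=90°, θ1=0°
[1] after rotate(1, -90): config: θ0=90°, θ1=270°
[2] after rotate(1, 180): config: θ0=90°, θ1=90°
all 16 alternatives checked — unique.

rotate(1, -90), rotate(1, 180)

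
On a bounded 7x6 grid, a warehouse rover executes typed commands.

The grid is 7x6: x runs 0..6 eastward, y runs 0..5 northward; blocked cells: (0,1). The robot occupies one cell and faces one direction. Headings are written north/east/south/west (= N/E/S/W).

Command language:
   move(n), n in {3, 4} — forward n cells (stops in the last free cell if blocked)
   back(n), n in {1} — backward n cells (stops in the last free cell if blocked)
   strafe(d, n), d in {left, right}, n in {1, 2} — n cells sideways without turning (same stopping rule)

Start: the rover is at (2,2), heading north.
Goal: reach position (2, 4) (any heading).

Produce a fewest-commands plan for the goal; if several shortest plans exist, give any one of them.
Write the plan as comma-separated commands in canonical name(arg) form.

begin: at (2,2), heading north
t=1 move(4) ⇒ at (2,5), heading north
t=2 back(1) ⇒ at (2,4), heading north
shorter routes all fall short; 2 is best.

move(4), back(1)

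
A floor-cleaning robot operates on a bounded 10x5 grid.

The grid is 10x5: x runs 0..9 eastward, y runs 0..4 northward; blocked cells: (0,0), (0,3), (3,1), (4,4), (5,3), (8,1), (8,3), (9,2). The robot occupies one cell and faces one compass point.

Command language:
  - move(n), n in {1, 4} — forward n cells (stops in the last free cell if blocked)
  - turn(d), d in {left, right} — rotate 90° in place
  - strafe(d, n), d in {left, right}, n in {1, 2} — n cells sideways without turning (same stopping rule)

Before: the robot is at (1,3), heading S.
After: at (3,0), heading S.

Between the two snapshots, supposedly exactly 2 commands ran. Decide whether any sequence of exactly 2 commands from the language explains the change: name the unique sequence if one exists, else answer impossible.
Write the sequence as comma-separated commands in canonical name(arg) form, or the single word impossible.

key: move(4) runs into the grid edge before its full distance
from: at (1,3), heading S
1. move(4) → at (1,0), heading S
2. strafe(left, 2) → at (3,0), heading S
uniquely the one of 64 2-step routes that fits.

move(4), strafe(left, 2)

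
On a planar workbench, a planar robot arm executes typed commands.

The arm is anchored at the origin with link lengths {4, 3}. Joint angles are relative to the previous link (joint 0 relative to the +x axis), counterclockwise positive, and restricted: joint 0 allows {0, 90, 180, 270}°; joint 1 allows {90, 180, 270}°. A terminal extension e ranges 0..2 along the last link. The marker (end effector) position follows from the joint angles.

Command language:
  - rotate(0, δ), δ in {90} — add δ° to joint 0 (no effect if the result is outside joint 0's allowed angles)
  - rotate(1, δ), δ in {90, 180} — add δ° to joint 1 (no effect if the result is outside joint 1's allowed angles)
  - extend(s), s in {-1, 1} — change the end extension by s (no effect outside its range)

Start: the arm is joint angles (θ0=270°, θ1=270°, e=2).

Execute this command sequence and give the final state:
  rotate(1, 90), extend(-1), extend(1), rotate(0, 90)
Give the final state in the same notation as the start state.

joint angles (θ0=0°, θ1=270°, e=2)

start: joint angles (θ0=270°, θ1=270°, e=2)
1. rotate(1, 90) → joint angles (θ0=270°, θ1=270°, e=2)
2. extend(-1) → joint angles (θ0=270°, θ1=270°, e=1)
3. extend(1) → joint angles (θ0=270°, θ1=270°, e=2)
4. rotate(0, 90) → joint angles (θ0=0°, θ1=270°, e=2)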